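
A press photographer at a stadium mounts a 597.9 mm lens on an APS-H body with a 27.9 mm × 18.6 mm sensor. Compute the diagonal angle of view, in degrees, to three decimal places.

3.212°

Sensor diagonal = √(27.9² + 18.6²) = √1124.3700 ≈ 33.5316 mm.
Angle of view α = 2·arctan(d/2f) with d = 33.5316 mm and f = 597.9 mm.
d/2f = 0.02804; arctan(0.02804) ≈ 1.6062°, so α ≈ 3.2124°.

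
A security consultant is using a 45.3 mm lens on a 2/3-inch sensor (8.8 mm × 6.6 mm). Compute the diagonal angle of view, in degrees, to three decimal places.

13.845°

Sensor diagonal = √(8.8² + 6.6²) = √121.0000 ≈ 11.0000 mm.
Angle of view α = 2·arctan(d/2f) with d = 11.0000 mm and f = 45.3 mm.
d/2f = 0.12141; arctan(0.12141) ≈ 6.9226°, so α ≈ 13.8451°.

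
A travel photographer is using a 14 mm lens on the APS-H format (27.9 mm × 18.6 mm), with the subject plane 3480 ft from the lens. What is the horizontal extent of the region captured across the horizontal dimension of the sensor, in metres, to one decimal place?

dₒ: 3480 ft × 304.8 mm/ft = 1060703.97 mm.
Similar triangles through the lens centre give W/dₒ = w/dᵢ; with 1/f = 1/dₒ + 1/dᵢ this gives W = w·(dₒ − f)/f.
W = 27.9 mm × (1.0607e+06 − 14) / 14 = 27.9 × 75763.5690 ≈ 2113803.575 mm = 2113.8 m.

2113.8 m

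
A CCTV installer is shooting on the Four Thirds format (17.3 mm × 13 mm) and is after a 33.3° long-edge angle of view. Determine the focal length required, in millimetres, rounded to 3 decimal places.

From α = 2·arctan(w/2f) we get f = w / (2·tan(α/2)).
With w = 17.3 mm and α/2 = 16.65°, tan(α/2) ≈ 0.29906, so f ≈ 17.3 / 0.59813 ≈ 28.9236 mm.

28.924 mm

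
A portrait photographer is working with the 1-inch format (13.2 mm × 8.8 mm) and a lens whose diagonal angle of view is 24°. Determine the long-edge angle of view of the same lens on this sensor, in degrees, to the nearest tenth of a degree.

20.1°

Sensor diagonal = √(13.2² + 8.8²) = √251.6800 ≈ 15.8644 mm.
From the diagonal AOV: f = 15.8644 / (2·tan(12°)) = 15.8644 / 0.42511 ≈ 37.3181 mm.
Long-edge AOV = 2·arctan(13.2 / (2 × 37.3181)) = 2·arctan(0.17686) ≈ 20.0590°.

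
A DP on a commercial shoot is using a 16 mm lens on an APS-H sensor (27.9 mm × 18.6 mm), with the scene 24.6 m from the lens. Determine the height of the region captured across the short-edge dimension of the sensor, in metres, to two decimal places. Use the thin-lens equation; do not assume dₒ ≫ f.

dₒ: 24.6 m = 24600 mm.
Similar triangles through the lens centre give W/dₒ = h/dᵢ; with 1/f = 1/dₒ + 1/dᵢ this gives W = h·(dₒ − f)/f.
W = 18.6 mm × (24600 − 16) / 16 = 18.6 × 1536.5000 ≈ 28578.900 mm = 28.5789 m.

28.58 m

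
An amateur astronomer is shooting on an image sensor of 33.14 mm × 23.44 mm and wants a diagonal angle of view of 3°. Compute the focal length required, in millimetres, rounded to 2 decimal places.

775.07 mm

Sensor diagonal = √(33.14² + 23.44²) = √1647.6932 ≈ 40.5918 mm.
From α = 2·arctan(d/2f) we get f = d / (2·tan(α/2)).
With d = 40.5918 mm and α/2 = 1.5°, tan(α/2) ≈ 0.02619, so f ≈ 40.5918 / 0.05237 ≈ 775.0689 mm.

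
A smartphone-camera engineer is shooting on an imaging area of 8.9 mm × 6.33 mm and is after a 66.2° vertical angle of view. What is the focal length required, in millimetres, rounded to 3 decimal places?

From α = 2·arctan(h/2f) we get f = h / (2·tan(α/2)).
With h = 6.33 mm and α/2 = 33.1°, tan(α/2) ≈ 0.65189, so f ≈ 6.33 / 1.30378 ≈ 4.8551 mm.

4.855 mm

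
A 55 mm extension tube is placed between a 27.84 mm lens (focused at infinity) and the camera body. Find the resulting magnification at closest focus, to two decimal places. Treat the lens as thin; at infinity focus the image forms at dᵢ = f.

The tube moves the image plane from f to f + e, so dᵢ = 27.84 + 55 = 82.84 mm. Focus is achieved when 1/f = 1/dₒ + 1/dᵢ, giving dₒ = 1/(1/f − 1/(f+e)).
Magnification m = dᵢ/dₒ = (f+e)·(1/f − 1/(f+e)) = e/f = 55/27.84 ≈ 1.9756.

1.98×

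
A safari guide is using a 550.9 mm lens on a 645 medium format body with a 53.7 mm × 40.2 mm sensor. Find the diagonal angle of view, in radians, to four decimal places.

Sensor diagonal = √(53.7² + 40.2²) = √4499.7300 ≈ 67.0800 mm.
Angle of view α = 2·arctan(d/2f) with d = 67.0800 mm and f = 550.9 mm.
d/2f = 0.06088; arctan(0.06088) ≈ 0.0608 rad, so α ≈ 0.1216 rad.

0.1216 rad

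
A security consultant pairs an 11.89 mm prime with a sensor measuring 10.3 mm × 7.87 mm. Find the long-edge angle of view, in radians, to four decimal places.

0.8175 rad

Angle of view α = 2·arctan(w/2f) with w = 10.3 mm and f = 11.89 mm.
w/2f = 0.43314; arctan(0.43314) ≈ 0.4087 rad, so α ≈ 0.8175 rad.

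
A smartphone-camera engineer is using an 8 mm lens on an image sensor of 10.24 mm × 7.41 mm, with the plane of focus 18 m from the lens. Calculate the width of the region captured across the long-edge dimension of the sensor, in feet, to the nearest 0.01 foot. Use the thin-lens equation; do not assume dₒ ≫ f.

75.56 ft

dₒ: 18 m = 18000 mm.
Similar triangles through the lens centre give W/dₒ = w/dᵢ; with 1/f = 1/dₒ + 1/dᵢ this gives W = w·(dₒ − f)/f.
W = 10.24 mm × (18000 − 8) / 8 = 10.24 × 2249.0000 ≈ 23029.760 mm = 23029.760/304.8 ft = 75.557 ft.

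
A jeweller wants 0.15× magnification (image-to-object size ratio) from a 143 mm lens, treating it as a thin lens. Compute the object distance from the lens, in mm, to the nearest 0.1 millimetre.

With m = dᵢ/dₒ and 1/f = 1/dₒ + 1/dᵢ, substituting dᵢ = m·dₒ gives 1/f = (1 + 1/m)/dₒ, hence dₒ = f·(1 + 1/m).
dₒ = 143 × (1 + 1/0.15) = 143 × 7.66667 ≈ 1096.333 mm.

1096.3 mm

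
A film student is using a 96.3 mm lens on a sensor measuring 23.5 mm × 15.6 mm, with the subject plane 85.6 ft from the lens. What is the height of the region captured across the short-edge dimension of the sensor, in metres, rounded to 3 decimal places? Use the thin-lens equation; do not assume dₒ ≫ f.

dₒ: 85.6 ft × 304.8 mm/ft = 26090.88 mm.
Similar triangles through the lens centre give W/dₒ = h/dᵢ; with 1/f = 1/dₒ + 1/dᵢ this gives W = h·(dₒ − f)/f.
W = 15.6 mm × (26090.9 − 96.3) / 96.3 = 15.6 × 269.9333 ≈ 4210.960 mm = 4.21096 m.

4.211 m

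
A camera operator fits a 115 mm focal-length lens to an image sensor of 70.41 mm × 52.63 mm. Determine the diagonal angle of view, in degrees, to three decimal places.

Sensor diagonal = √(70.41² + 52.63²) = √7727.4850 ≈ 87.9061 mm.
Angle of view α = 2·arctan(d/2f) with d = 87.9061 mm and f = 115 mm.
d/2f = 0.38220; arctan(0.38220) ≈ 20.9169°, so α ≈ 41.8338°.

41.834°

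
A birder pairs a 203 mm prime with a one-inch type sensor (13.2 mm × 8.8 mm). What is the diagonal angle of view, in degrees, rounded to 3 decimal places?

4.475°

Sensor diagonal = √(13.2² + 8.8²) = √251.6800 ≈ 15.8644 mm.
Angle of view α = 2·arctan(d/2f) with d = 15.8644 mm and f = 203 mm.
d/2f = 0.03907; arctan(0.03907) ≈ 2.2377°, so α ≈ 4.4754°.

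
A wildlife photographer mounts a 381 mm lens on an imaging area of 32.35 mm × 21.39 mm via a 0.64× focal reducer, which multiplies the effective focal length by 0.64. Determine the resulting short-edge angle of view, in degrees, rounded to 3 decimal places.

Effective focal length f = 381 × 0.64 = 243.84 mm.
α = 2·arctan(21.39 / (2 × 243.84)) = 2·arctan(0.04386) ≈ 5.0228°.

5.023°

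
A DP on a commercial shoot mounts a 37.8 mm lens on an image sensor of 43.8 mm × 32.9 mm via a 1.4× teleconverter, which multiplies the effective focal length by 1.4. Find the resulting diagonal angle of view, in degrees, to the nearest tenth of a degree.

54.7°

Effective focal length f = 37.8 × 1.4 = 52.92 mm.
Sensor diagonal = √(43.8² + 32.9²) = √3000.8500 ≈ 54.7800 mm.
α = 2·arctan(54.780 / (2 × 52.92)) = 2·arctan(0.51757) ≈ 54.7298°.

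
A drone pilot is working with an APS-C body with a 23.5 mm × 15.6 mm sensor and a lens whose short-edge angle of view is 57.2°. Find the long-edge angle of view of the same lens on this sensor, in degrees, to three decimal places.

78.794°

From the short-edge AOV: f = 15.6 / (2·tan(28.6°)) = 15.6 / 1.09044 ≈ 14.3062 mm.
Long-edge AOV = 2·arctan(23.5 / (2 × 14.3062)) = 2·arctan(0.82132) ≈ 78.7940°.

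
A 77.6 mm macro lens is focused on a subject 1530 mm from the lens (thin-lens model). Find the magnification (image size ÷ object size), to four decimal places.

Thin lens: 1/f = 1/dₒ + 1/dᵢ → 1/dᵢ = 1/77.6 − 1/1530 = 0.0122330 mm⁻¹, so dᵢ ≈ 81.7461 mm.
Magnification m = dᵢ/dₒ = 81.7461/1530 ≈ 0.05343.

0.0534×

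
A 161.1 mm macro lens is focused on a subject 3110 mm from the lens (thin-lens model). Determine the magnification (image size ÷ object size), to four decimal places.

0.0546×

Thin lens: 1/f = 1/dₒ + 1/dᵢ → 1/dᵢ = 1/161.1 − 1/3110 = 0.0058858 mm⁻¹, so dᵢ ≈ 169.9010 mm.
Magnification m = dᵢ/dₒ = 169.9010/3110 ≈ 0.05463.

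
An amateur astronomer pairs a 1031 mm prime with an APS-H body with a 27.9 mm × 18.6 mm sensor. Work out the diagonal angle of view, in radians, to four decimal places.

Sensor diagonal = √(27.9² + 18.6²) = √1124.3700 ≈ 33.5316 mm.
Angle of view α = 2·arctan(d/2f) with d = 33.5316 mm and f = 1031 mm.
d/2f = 0.01626; arctan(0.01626) ≈ 0.0163 rad, so α ≈ 0.0325 rad.

0.0325 rad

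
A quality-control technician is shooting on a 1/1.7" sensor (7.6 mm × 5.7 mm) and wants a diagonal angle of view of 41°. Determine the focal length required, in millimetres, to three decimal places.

Sensor diagonal = √(7.6² + 5.7²) = √90.2500 ≈ 9.5000 mm.
From α = 2·arctan(d/2f) we get f = d / (2·tan(α/2)).
With d = 9.5000 mm and α/2 = 20.5°, tan(α/2) ≈ 0.37388, so f ≈ 9.5000 / 0.74777 ≈ 12.7045 mm.

12.704 mm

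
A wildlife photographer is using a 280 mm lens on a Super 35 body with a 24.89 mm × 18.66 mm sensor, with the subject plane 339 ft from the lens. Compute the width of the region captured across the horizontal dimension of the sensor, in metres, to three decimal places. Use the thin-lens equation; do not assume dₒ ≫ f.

dₒ: 339 ft × 304.8 mm/ft = 103327.20 mm.
Similar triangles through the lens centre give W/dₒ = w/dᵢ; with 1/f = 1/dₒ + 1/dᵢ this gives W = w·(dₒ − f)/f.
W = 24.89 mm × (103327 − 280) / 280 = 24.89 × 368.0257 ≈ 9160.160 mm = 9.16016 m.

9.160 m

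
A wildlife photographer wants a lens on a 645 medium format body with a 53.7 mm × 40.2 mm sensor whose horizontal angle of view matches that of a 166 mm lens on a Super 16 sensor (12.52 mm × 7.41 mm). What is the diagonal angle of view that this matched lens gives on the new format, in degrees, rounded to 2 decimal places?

5.39°

Equal horizontal AOV ⇒ f₂ = f₁ · 53.7/12.52 = 166 × 4.28914 ≈ 711.9968 mm.
Sensor diagonal = √(53.7² + 40.2²) = √4499.7300 ≈ 67.0800 mm.
Diagonal AOV on the new format = 2·arctan(67.0800 / (2 × 711.9968)) = 2·arctan(0.04711) ≈ 5.3941°.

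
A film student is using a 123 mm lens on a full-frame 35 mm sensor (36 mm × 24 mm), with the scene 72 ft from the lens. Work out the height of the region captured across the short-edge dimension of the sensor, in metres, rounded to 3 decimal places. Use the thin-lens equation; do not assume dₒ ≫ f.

dₒ: 72 ft × 304.8 mm/ft = 21945.60 mm.
Similar triangles through the lens centre give W/dₒ = h/dᵢ; with 1/f = 1/dₒ + 1/dᵢ this gives W = h·(dₒ − f)/f.
W = 24 mm × (21945.6 − 123) / 123 = 24 × 177.4195 ≈ 4258.068 mm = 4.25807 m.

4.258 m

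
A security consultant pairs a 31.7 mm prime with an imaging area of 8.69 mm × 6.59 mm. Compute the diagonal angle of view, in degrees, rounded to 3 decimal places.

19.521°

Sensor diagonal = √(8.69² + 6.59²) = √118.9442 ≈ 10.9062 mm.
Angle of view α = 2·arctan(d/2f) with d = 10.9062 mm and f = 31.7 mm.
d/2f = 0.17202; arctan(0.17202) ≈ 9.7606°, so α ≈ 19.5211°.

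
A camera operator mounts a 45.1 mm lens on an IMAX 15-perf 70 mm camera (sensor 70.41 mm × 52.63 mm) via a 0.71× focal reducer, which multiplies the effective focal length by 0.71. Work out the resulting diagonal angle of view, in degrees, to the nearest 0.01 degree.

Effective focal length f = 45.1 × 0.71 = 32.021 mm.
Sensor diagonal = √(70.41² + 52.63²) = √7727.4850 ≈ 87.9061 mm.
α = 2·arctan(87.906 / (2 × 32.021)) = 2·arctan(1.37263) ≈ 107.8513°.

107.85°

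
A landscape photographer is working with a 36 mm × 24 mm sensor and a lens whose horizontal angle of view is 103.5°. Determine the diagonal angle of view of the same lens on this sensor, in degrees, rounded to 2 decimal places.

113.48°

From the horizontal AOV: f = 36 / (2·tan(51.75°)) = 36 / 2.53699 ≈ 14.1901 mm.
Sensor diagonal = √(36² + 24²) = √1872.0000 ≈ 43.2666 mm.
Diagonal AOV = 2·arctan(43.2666 / (2 × 14.1901)) = 2·arctan(1.52454) ≈ 113.4754°.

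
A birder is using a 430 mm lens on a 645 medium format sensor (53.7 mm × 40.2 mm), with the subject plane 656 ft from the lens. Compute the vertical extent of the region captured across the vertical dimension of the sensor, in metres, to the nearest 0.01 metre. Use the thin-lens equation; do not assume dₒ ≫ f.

dₒ: 656 ft × 304.8 mm/ft = 199948.79 mm.
Similar triangles through the lens centre give W/dₒ = h/dᵢ; with 1/f = 1/dₒ + 1/dᵢ this gives W = h·(dₒ − f)/f.
W = 40.2 mm × (199949 − 430) / 430 = 40.2 × 463.9972 ≈ 18652.687 mm = 18.6527 m.

18.65 m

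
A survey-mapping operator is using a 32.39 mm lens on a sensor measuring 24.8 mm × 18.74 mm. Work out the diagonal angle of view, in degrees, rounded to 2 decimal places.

51.27°

Sensor diagonal = √(24.8² + 18.74²) = √966.2276 ≈ 31.0842 mm.
Angle of view α = 2·arctan(d/2f) with d = 31.0842 mm and f = 32.39 mm.
d/2f = 0.47984; arctan(0.47984) ≈ 25.6337°, so α ≈ 51.2673°.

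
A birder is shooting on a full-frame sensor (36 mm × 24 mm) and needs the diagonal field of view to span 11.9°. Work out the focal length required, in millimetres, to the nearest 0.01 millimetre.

207.57 mm

Sensor diagonal = √(36² + 24²) = √1872.0000 ≈ 43.2666 mm.
From α = 2·arctan(d/2f) we get f = d / (2·tan(α/2)).
With d = 43.2666 mm and α/2 = 5.95°, tan(α/2) ≈ 0.10422, so f ≈ 43.2666 / 0.20844 ≈ 207.5695 mm.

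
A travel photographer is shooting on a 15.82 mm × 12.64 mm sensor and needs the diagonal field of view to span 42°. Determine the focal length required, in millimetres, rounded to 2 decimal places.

Sensor diagonal = √(15.82² + 12.64²) = √410.0420 ≈ 20.2495 mm.
From α = 2·arctan(d/2f) we get f = d / (2·tan(α/2)).
With d = 20.2495 mm and α/2 = 21°, tan(α/2) ≈ 0.38386, so f ≈ 20.2495 / 0.76773 ≈ 26.3759 mm.

26.38 mm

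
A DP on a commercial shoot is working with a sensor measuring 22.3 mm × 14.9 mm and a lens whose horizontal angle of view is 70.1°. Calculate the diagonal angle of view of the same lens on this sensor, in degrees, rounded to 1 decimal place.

From the horizontal AOV: f = 22.3 / (2·tan(35.05°)) = 22.3 / 1.40302 ≈ 15.8943 mm.
Sensor diagonal = √(22.3² + 14.9²) = √719.3000 ≈ 26.8198 mm.
Diagonal AOV = 2·arctan(26.8198 / (2 × 15.8943)) = 2·arctan(0.84369) ≈ 80.3080°.

80.3°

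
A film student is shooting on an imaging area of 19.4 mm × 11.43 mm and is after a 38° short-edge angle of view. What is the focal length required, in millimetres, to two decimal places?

16.60 mm

From α = 2·arctan(h/2f) we get f = h / (2·tan(α/2)).
With h = 11.43 mm and α/2 = 19°, tan(α/2) ≈ 0.34433, so f ≈ 11.43 / 0.68866 ≈ 16.5976 mm.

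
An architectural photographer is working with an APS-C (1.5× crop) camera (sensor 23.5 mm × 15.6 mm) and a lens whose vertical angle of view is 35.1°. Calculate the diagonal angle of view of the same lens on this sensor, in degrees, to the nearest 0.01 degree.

59.52°

From the vertical AOV: f = 15.6 / (2·tan(17.55°)) = 15.6 / 0.63252 ≈ 24.6634 mm.
Sensor diagonal = √(23.5² + 15.6²) = √795.6100 ≈ 28.2066 mm.
Diagonal AOV = 2·arctan(28.2066 / (2 × 24.6634)) = 2·arctan(0.57183) ≈ 59.5245°.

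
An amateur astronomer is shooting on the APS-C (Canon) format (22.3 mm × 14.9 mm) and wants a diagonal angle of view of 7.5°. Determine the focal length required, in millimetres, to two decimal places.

204.60 mm

Sensor diagonal = √(22.3² + 14.9²) = √719.3000 ≈ 26.8198 mm.
From α = 2·arctan(d/2f) we get f = d / (2·tan(α/2)).
With d = 26.8198 mm and α/2 = 3.75°, tan(α/2) ≈ 0.06554, so f ≈ 26.8198 / 0.13109 ≈ 204.5953 mm.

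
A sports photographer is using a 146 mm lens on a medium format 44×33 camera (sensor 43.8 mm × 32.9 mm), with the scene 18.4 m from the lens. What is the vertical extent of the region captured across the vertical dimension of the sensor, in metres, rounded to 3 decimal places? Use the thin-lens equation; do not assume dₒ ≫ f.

dₒ: 18.4 m = 18400 mm.
Similar triangles through the lens centre give W/dₒ = h/dᵢ; with 1/f = 1/dₒ + 1/dᵢ this gives W = h·(dₒ − f)/f.
W = 32.9 mm × (18400 − 146) / 146 = 32.9 × 125.0274 ≈ 4113.401 mm = 4.1134 m.

4.113 m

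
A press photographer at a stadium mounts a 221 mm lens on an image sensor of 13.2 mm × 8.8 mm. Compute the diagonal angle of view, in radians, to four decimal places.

Sensor diagonal = √(13.2² + 8.8²) = √251.6800 ≈ 15.8644 mm.
Angle of view α = 2·arctan(d/2f) with d = 15.8644 mm and f = 221 mm.
d/2f = 0.03589; arctan(0.03589) ≈ 0.0359 rad, so α ≈ 0.0718 rad.

0.0718 rad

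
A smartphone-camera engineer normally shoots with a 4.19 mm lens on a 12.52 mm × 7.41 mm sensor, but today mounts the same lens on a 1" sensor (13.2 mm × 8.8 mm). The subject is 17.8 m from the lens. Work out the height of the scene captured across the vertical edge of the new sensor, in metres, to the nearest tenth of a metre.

The focal length stays 4.19 mm; the relevant sensor dimension is now h = 8.8 mm. Object distance dₒ = 17.8 m = 17800 mm.
Thin-lens field height W = h·(dₒ − f)/f = 8.8 × (17800 − 4.19)/4.19 ≈ 37375.448 mm = 37.3754 m.

37.4 m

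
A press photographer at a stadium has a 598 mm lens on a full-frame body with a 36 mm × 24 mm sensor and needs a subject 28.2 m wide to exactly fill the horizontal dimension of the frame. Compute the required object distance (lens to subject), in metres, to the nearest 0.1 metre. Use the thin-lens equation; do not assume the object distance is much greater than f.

469.0 m

W: 28.2 m = 28200 mm.
Magnification m = w/W = dᵢ/dₒ; combined with 1/f = 1/dₒ + 1/dᵢ this gives dₒ = f·(1 + W/w).
dₒ = 598 mm × (1 + 28200/36) = 598 × 784.3333 ≈ 469031.333 mm = 469.031 m.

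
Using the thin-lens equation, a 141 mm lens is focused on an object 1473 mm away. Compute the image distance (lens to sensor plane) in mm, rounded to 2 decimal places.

155.93 mm

1/dᵢ = 1/f − 1/dₒ = 1/141 − 1/1473 = 0.0064133 mm⁻¹.
dᵢ = 1/0.0064133 ≈ 155.9257 mm.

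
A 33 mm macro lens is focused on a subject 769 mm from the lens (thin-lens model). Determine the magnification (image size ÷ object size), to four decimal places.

0.0448×

Thin lens: 1/f = 1/dₒ + 1/dᵢ → 1/dᵢ = 1/33 − 1/769 = 0.0290026 mm⁻¹, so dᵢ ≈ 34.4796 mm.
Magnification m = dᵢ/dₒ = 34.4796/769 ≈ 0.04484.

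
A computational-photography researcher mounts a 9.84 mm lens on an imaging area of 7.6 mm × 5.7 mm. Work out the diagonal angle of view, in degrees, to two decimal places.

Sensor diagonal = √(7.6² + 5.7²) = √90.2500 ≈ 9.5000 mm.
Angle of view α = 2·arctan(d/2f) with d = 9.5000 mm and f = 9.84 mm.
d/2f = 0.48272; arctan(0.48272) ≈ 25.7677°, so α ≈ 51.5354°.

51.54°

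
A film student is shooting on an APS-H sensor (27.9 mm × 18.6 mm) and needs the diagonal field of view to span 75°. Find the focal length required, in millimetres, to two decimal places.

Sensor diagonal = √(27.9² + 18.6²) = √1124.3700 ≈ 33.5316 mm.
From α = 2·arctan(d/2f) we get f = d / (2·tan(α/2)).
With d = 33.5316 mm and α/2 = 37.5°, tan(α/2) ≈ 0.76733, so f ≈ 33.5316 / 1.53465 ≈ 21.8496 mm.

21.85 mm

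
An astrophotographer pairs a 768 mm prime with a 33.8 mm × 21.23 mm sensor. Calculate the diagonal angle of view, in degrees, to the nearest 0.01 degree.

2.98°

Sensor diagonal = √(33.8² + 21.23²) = √1593.1529 ≈ 39.9143 mm.
Angle of view α = 2·arctan(d/2f) with d = 39.9143 mm and f = 768 mm.
d/2f = 0.02599; arctan(0.02599) ≈ 1.4885°, so α ≈ 2.9771°.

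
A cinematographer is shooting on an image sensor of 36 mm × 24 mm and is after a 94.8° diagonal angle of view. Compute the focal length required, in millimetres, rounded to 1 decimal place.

19.9 mm

Sensor diagonal = √(36² + 24²) = √1872.0000 ≈ 43.2666 mm.
From α = 2·arctan(d/2f) we get f = d / (2·tan(α/2)).
With d = 43.2666 mm and α/2 = 47.4°, tan(α/2) ≈ 1.08749, so f ≈ 43.2666 / 2.17498 ≈ 19.8928 mm.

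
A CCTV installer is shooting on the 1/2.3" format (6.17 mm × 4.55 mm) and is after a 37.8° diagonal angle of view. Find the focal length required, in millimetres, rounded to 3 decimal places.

11.196 mm

Sensor diagonal = √(6.17² + 4.55²) = √58.7714 ≈ 7.6663 mm.
From α = 2·arctan(d/2f) we get f = d / (2·tan(α/2)).
With d = 7.6663 mm and α/2 = 18.9°, tan(α/2) ≈ 0.34238, so f ≈ 7.6663 / 0.68475 ≈ 11.1956 mm.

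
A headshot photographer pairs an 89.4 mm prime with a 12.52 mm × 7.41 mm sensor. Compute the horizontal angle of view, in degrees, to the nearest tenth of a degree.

Angle of view α = 2·arctan(w/2f) with w = 12.52 mm and f = 89.4 mm.
w/2f = 0.07002; arctan(0.07002) ≈ 4.0054°, so α ≈ 8.0109°.

8.0°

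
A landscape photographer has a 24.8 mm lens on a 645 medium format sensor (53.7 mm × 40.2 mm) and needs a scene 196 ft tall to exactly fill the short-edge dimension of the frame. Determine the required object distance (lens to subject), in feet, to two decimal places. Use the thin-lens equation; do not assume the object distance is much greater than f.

W: 196 ft × 304.8 mm/ft = 59740.80 mm.
Magnification m = h/W = dᵢ/dₒ; combined with 1/f = 1/dₒ + 1/dᵢ this gives dₒ = f·(1 + W/h).
dₒ = 24.8 mm × (1 + 59740.8/40.2) = 24.8 × 1487.0895 ≈ 36879.820 mm = 36879.820/304.8 ft = 120.997 ft.

121.00 ft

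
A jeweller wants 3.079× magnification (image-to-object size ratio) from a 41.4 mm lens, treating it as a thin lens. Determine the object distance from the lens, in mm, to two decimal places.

54.85 mm

With m = dᵢ/dₒ and 1/f = 1/dₒ + 1/dᵢ, substituting dᵢ = m·dₒ gives 1/f = (1 + 1/m)/dₒ, hence dₒ = f·(1 + 1/m).
dₒ = 41.4 × (1 + 1/3.079) = 41.4 × 1.32478 ≈ 54.846 mm.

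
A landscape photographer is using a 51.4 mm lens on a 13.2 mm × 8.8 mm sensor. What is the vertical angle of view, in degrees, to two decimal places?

Angle of view α = 2·arctan(h/2f) with h = 8.8 mm and f = 51.4 mm.
h/2f = 0.08560; arctan(0.08560) ≈ 4.8928°, so α ≈ 9.7855°.

9.79°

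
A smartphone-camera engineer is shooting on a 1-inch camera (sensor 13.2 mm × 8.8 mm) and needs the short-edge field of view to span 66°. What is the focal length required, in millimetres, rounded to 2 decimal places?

6.78 mm

From α = 2·arctan(h/2f) we get f = h / (2·tan(α/2)).
With h = 8.8 mm and α/2 = 33°, tan(α/2) ≈ 0.64941, so f ≈ 8.8 / 1.29882 ≈ 6.7754 mm.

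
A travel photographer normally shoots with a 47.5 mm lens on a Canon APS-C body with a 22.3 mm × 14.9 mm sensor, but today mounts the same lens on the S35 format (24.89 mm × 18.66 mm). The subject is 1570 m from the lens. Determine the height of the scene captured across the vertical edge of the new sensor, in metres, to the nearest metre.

The focal length stays 47.5 mm; the relevant sensor dimension is now h = 18.66 mm. Object distance dₒ = 1570 m = 1.57e+06 mm.
Thin-lens field height W = h·(dₒ − f)/f = 18.66 × (1.57e+06 − 47.5)/47.5 ≈ 616743.445 mm = 616.743 m.

617 m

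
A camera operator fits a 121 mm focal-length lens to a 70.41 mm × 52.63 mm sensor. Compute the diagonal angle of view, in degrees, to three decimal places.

Sensor diagonal = √(70.41² + 52.63²) = √7727.4850 ≈ 87.9061 mm.
Angle of view α = 2·arctan(d/2f) with d = 87.9061 mm and f = 121 mm.
d/2f = 0.36325; arctan(0.36325) ≈ 19.9635°, so α ≈ 39.9269°.

39.927°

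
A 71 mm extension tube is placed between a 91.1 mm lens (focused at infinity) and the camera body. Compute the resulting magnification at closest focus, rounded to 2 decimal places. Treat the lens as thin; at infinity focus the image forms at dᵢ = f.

The tube moves the image plane from f to f + e, so dᵢ = 91.1 + 71 = 162.1 mm. Focus is achieved when 1/f = 1/dₒ + 1/dᵢ, giving dₒ = 1/(1/f − 1/(f+e)).
Magnification m = dᵢ/dₒ = (f+e)·(1/f − 1/(f+e)) = e/f = 71/91.1 ≈ 0.7794.

0.78×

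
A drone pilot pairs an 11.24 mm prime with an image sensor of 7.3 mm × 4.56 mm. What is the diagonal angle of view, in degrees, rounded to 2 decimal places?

41.90°

Sensor diagonal = √(7.3² + 4.56²) = √74.0836 ≈ 8.6072 mm.
Angle of view α = 2·arctan(d/2f) with d = 8.6072 mm and f = 11.24 mm.
d/2f = 0.38288; arctan(0.38288) ≈ 20.9509°, so α ≈ 41.9019°.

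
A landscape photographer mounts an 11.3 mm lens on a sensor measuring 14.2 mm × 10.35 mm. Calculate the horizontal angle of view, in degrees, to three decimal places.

Angle of view α = 2·arctan(w/2f) with w = 14.2 mm and f = 11.3 mm.
w/2f = 0.62832; arctan(0.62832) ≈ 32.1419°, so α ≈ 64.2838°.

64.284°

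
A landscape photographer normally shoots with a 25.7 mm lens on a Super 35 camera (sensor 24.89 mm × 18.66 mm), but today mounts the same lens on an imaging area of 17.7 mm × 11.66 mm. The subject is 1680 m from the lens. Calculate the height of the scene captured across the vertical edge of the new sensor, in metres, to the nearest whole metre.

762 m

The focal length stays 25.7 mm; the relevant sensor dimension is now h = 11.66 mm. Object distance dₒ = 1680 m = 1.68e+06 mm.
Thin-lens field height W = h·(dₒ − f)/f = 11.66 × (1.68e+06 − 25.7)/25.7 ≈ 762198.457 mm = 762.198 m.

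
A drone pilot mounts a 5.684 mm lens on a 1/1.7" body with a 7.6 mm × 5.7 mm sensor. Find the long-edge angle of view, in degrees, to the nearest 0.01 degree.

67.53°

Angle of view α = 2·arctan(w/2f) with w = 7.6 mm and f = 5.684 mm.
w/2f = 0.66854; arctan(0.66854) ≈ 33.7644°, so α ≈ 67.5289°.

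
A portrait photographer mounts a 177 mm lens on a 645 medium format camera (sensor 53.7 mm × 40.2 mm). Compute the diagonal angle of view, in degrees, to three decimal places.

21.460°

Sensor diagonal = √(53.7² + 40.2²) = √4499.7300 ≈ 67.0800 mm.
Angle of view α = 2·arctan(d/2f) with d = 67.0800 mm and f = 177 mm.
d/2f = 0.18949; arctan(0.18949) ≈ 10.7299°, so α ≈ 21.4597°.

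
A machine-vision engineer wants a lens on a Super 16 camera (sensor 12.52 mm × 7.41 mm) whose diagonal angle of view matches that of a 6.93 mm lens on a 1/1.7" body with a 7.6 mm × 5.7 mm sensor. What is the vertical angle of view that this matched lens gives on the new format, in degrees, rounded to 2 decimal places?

Sensor diagonal = √(7.6² + 5.7²) = √90.2500 ≈ 9.5000 mm.
Sensor diagonal = √(12.52² + 7.41²) = √211.6585 ≈ 14.5485 mm.
Equal diagonal AOV ⇒ f₂ = f₁ · 14.5485/9.5000 = 6.93 × 1.53142 ≈ 10.6127 mm.
Vertical AOV on the new format = 2·arctan(7.41 / (2 × 10.6127)) = 2·arctan(0.34911) ≈ 38.4891°.

38.49°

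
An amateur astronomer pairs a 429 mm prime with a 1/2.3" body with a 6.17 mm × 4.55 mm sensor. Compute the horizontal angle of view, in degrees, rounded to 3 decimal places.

Angle of view α = 2·arctan(w/2f) with w = 6.17 mm and f = 429 mm.
w/2f = 0.00719; arctan(0.00719) ≈ 0.4120°, so α ≈ 0.8240°.

0.824°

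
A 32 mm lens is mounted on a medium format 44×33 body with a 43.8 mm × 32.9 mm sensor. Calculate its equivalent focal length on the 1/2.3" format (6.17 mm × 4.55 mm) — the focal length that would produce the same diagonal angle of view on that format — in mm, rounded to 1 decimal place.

4.5 mm

Sensor diagonal = √(43.8² + 32.9²) = √3000.8500 ≈ 54.7800 mm.
Sensor diagonal = √(6.17² + 4.55²) = √58.7714 ≈ 7.6663 mm.
Equal angle of view means equal diagonal/f ratio, so f₂ = f₁ · (diagonal₂/diagonal₁) = 32 × 7.6663/54.7800.
f₂ = 32 × 0.13995 ≈ 4.478 mm.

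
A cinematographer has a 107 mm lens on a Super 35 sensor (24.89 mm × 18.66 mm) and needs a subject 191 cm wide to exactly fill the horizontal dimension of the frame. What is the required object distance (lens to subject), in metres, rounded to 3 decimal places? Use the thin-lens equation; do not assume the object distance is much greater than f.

W: 191 cm = 1910 mm.
Magnification m = w/W = dᵢ/dₒ; combined with 1/f = 1/dₒ + 1/dᵢ this gives dₒ = f·(1 + W/w).
dₒ = 107 mm × (1 + 1910/24.89) = 107 × 77.7376 ≈ 8317.928 mm = 8.31793 m.

8.318 m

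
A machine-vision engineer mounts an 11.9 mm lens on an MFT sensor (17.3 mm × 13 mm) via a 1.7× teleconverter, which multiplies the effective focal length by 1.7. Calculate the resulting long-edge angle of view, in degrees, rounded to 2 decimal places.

46.30°

Effective focal length f = 11.9 × 1.7 = 20.23 mm.
α = 2·arctan(17.3 / (2 × 20.23)) = 2·arctan(0.42758) ≈ 46.3014°.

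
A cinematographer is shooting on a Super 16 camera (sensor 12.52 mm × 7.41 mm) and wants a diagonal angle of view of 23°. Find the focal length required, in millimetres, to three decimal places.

35.754 mm

Sensor diagonal = √(12.52² + 7.41²) = √211.6585 ≈ 14.5485 mm.
From α = 2·arctan(d/2f) we get f = d / (2·tan(α/2)).
With d = 14.5485 mm and α/2 = 11.5°, tan(α/2) ≈ 0.20345, so f ≈ 14.5485 / 0.40690 ≈ 35.7541 mm.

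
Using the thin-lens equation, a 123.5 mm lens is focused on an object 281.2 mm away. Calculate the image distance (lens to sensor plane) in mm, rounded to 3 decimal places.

220.217 mm

1/dᵢ = 1/f − 1/dₒ = 1/123.5 − 1/281.2 = 0.0045410 mm⁻¹.
dᵢ = 1/0.0045410 ≈ 220.2169 mm.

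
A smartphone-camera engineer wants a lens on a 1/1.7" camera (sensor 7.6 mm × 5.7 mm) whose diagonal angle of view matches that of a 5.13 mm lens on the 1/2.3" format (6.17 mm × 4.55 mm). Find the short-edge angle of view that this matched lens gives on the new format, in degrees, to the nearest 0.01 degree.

48.30°

Sensor diagonal = √(6.17² + 4.55²) = √58.7714 ≈ 7.6663 mm.
Sensor diagonal = √(7.6² + 5.7²) = √90.2500 ≈ 9.5000 mm.
Equal diagonal AOV ⇒ f₂ = f₁ · 9.5000/7.6663 = 5.13 × 1.23920 ≈ 6.3571 mm.
Short-edge AOV on the new format = 2·arctan(5.7 / (2 × 6.3571)) = 2·arctan(0.44832) ≈ 48.2952°.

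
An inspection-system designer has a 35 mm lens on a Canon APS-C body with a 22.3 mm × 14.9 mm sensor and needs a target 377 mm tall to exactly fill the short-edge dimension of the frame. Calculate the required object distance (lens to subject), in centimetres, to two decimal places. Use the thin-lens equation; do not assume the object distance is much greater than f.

92.06 cm

Magnification m = h/W = dᵢ/dₒ; combined with 1/f = 1/dₒ + 1/dᵢ this gives dₒ = f·(1 + W/h).
dₒ = 35 mm × (1 + 377/14.9) = 35 × 26.3020 ≈ 920.570 mm = 92.057 cm.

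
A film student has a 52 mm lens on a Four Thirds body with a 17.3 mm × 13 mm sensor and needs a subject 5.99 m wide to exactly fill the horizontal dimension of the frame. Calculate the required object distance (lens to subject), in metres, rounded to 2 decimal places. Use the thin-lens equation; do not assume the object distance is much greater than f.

18.06 m

W: 5.99 m = 5990 mm.
Magnification m = w/W = dᵢ/dₒ; combined with 1/f = 1/dₒ + 1/dᵢ this gives dₒ = f·(1 + W/w).
dₒ = 52 mm × (1 + 5990/17.3) = 52 × 347.2428 ≈ 18056.624 mm = 18.0566 m.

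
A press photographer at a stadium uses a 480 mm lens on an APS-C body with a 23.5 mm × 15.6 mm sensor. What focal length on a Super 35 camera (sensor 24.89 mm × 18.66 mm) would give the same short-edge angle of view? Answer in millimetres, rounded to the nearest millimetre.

Equal angle of view means equal height/f ratio, so f₂ = f₁ · (height₂/height₁) = 480 × 18.66/15.6.
f₂ = 480 × 1.19615 ≈ 574.154 mm.

574 mm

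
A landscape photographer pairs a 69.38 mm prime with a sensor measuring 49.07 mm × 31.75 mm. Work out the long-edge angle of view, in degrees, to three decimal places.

38.950°

Angle of view α = 2·arctan(w/2f) with w = 49.07 mm and f = 69.38 mm.
w/2f = 0.35363; arctan(0.35363) ≈ 19.4752°, so α ≈ 38.9505°.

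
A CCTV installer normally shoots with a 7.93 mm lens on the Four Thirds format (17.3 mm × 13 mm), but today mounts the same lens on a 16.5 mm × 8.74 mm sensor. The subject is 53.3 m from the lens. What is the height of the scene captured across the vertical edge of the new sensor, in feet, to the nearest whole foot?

The focal length stays 7.93 mm; the relevant sensor dimension is now h = 8.74 mm. Object distance dₒ = 53.3 m = 53300 mm.
Thin-lens field height W = h·(dₒ − f)/f = 8.74 × (53300 − 7.93)/7.93 ≈ 58735.522 mm = 58735.522/304.8 ft = 192.702 ft.

193 ft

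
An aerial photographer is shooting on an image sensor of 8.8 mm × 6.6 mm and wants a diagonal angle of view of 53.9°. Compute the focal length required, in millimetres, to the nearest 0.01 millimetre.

10.82 mm

Sensor diagonal = √(8.8² + 6.6²) = √121.0000 ≈ 11.0000 mm.
From α = 2·arctan(d/2f) we get f = d / (2·tan(α/2)).
With d = 11.0000 mm and α/2 = 26.95°, tan(α/2) ≈ 0.50843, so f ≈ 11.0000 / 1.01685 ≈ 10.8177 mm.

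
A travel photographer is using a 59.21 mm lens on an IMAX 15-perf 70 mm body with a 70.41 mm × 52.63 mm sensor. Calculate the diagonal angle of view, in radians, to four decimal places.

1.2771 rad

Sensor diagonal = √(70.41² + 52.63²) = √7727.4850 ≈ 87.9061 mm.
Angle of view α = 2·arctan(d/2f) with d = 87.9061 mm and f = 59.21 mm.
d/2f = 0.74232; arctan(0.74232) ≈ 0.6386 rad, so α ≈ 1.2771 rad.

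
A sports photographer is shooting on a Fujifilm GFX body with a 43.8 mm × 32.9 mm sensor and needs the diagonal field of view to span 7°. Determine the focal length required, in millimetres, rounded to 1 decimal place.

447.8 mm

Sensor diagonal = √(43.8² + 32.9²) = √3000.8500 ≈ 54.7800 mm.
From α = 2·arctan(d/2f) we get f = d / (2·tan(α/2)).
With d = 54.7800 mm and α/2 = 3.5°, tan(α/2) ≈ 0.06116, so f ≈ 54.7800 / 0.12233 ≈ 447.8227 mm.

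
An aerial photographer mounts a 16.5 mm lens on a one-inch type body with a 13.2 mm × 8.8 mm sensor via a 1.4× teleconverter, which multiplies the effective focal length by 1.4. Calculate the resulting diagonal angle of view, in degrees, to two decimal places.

37.90°

Effective focal length f = 16.5 × 1.4 = 23.1 mm.
Sensor diagonal = √(13.2² + 8.8²) = √251.6800 ≈ 15.8644 mm.
α = 2·arctan(15.864 / (2 × 23.1)) = 2·arctan(0.34339) ≈ 37.9035°.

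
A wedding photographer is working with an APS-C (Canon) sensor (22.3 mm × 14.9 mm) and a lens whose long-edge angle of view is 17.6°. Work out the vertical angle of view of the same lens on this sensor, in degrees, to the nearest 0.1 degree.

From the long-edge AOV: f = 22.3 / (2·tan(8.8°)) = 22.3 / 0.30962 ≈ 72.0246 mm.
Vertical AOV = 2·arctan(14.9 / (2 × 72.0246)) = 2·arctan(0.10344) ≈ 11.8110°.

11.8°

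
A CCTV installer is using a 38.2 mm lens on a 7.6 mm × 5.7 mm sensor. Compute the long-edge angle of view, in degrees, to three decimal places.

Angle of view α = 2·arctan(w/2f) with w = 7.6 mm and f = 38.2 mm.
w/2f = 0.09948; arctan(0.09948) ≈ 5.6809°, so α ≈ 11.3618°.

11.362°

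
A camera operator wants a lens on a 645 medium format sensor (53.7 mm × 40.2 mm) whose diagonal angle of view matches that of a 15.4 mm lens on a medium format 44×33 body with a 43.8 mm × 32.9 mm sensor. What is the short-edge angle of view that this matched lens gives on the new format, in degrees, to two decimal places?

Sensor diagonal = √(43.8² + 32.9²) = √3000.8500 ≈ 54.7800 mm.
Sensor diagonal = √(53.7² + 40.2²) = √4499.7300 ≈ 67.0800 mm.
Equal diagonal AOV ⇒ f₂ = f₁ · 67.0800/54.7800 = 15.4 × 1.22453 ≈ 18.8578 mm.
Short-edge AOV on the new format = 2·arctan(40.2 / (2 × 18.8578)) = 2·arctan(1.06587) ≈ 93.6525°.

93.65°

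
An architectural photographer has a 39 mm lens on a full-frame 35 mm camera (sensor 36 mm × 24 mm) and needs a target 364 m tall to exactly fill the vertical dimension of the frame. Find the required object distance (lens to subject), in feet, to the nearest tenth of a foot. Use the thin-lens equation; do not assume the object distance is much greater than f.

1940.7 ft

W: 364 m = 364000 mm.
Magnification m = h/W = dᵢ/dₒ; combined with 1/f = 1/dₒ + 1/dᵢ this gives dₒ = f·(1 + W/h).
dₒ = 39 mm × (1 + 364000/24) = 39 × 15167.6667 ≈ 591539.000 mm = 591539.000/304.8 ft = 1940.74 ft.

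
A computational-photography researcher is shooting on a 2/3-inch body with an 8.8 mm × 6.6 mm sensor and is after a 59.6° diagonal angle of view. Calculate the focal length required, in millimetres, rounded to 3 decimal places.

Sensor diagonal = √(8.8² + 6.6²) = √121.0000 ≈ 11.0000 mm.
From α = 2·arctan(d/2f) we get f = d / (2·tan(α/2)).
With d = 11.0000 mm and α/2 = 29.8°, tan(α/2) ≈ 0.57271, so f ≈ 11.0000 / 1.14541 ≈ 9.6035 mm.

9.604 mm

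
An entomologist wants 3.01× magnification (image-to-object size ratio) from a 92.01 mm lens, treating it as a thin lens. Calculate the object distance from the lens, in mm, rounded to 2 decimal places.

122.58 mm

With m = dᵢ/dₒ and 1/f = 1/dₒ + 1/dᵢ, substituting dᵢ = m·dₒ gives 1/f = (1 + 1/m)/dₒ, hence dₒ = f·(1 + 1/m).
dₒ = 92.01 × (1 + 1/3.01) = 92.01 × 1.33223 ≈ 122.578 mm.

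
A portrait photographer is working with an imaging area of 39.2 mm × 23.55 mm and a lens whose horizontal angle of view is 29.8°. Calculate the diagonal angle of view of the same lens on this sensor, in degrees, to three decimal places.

34.489°

From the horizontal AOV: f = 39.2 / (2·tan(14.9°)) = 39.2 / 0.53216 ≈ 73.6622 mm.
Sensor diagonal = √(39.2² + 23.55²) = √2091.2425 ≈ 45.7301 mm.
Diagonal AOV = 2·arctan(45.7301 / (2 × 73.6622)) = 2·arctan(0.31040) ≈ 34.4891°.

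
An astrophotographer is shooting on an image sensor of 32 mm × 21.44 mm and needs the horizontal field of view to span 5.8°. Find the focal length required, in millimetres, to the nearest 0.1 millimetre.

315.8 mm

From α = 2·arctan(w/2f) we get f = w / (2·tan(α/2)).
With w = 32 mm and α/2 = 2.9°, tan(α/2) ≈ 0.05066, so f ≈ 32 / 0.10132 ≈ 315.8447 mm.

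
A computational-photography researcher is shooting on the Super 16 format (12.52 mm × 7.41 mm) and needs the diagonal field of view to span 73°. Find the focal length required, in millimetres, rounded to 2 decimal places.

Sensor diagonal = √(12.52² + 7.41²) = √211.6585 ≈ 14.5485 mm.
From α = 2·arctan(d/2f) we get f = d / (2·tan(α/2)).
With d = 14.5485 mm and α/2 = 36.5°, tan(α/2) ≈ 0.73996, so f ≈ 14.5485 / 1.47992 ≈ 9.8306 mm.

9.83 mm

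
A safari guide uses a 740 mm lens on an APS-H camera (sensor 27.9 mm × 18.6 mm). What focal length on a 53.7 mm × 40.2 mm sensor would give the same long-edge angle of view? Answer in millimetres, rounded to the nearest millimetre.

Equal angle of view means equal width/f ratio, so f₂ = f₁ · (width₂/width₁) = 740 × 53.7/27.9.
f₂ = 740 × 1.92473 ≈ 1424.301 mm.

1424 mm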